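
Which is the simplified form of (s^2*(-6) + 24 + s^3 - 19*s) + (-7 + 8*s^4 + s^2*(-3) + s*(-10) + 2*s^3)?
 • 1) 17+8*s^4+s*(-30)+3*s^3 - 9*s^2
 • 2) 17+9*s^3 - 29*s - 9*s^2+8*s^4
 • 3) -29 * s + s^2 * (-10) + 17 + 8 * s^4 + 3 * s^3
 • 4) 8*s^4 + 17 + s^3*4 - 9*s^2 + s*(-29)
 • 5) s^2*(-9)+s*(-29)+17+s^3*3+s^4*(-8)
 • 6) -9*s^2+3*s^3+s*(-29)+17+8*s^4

Adding the polynomials and combining like terms:
(s^2*(-6) + 24 + s^3 - 19*s) + (-7 + 8*s^4 + s^2*(-3) + s*(-10) + 2*s^3)
= -9*s^2+3*s^3+s*(-29)+17+8*s^4
6) -9*s^2+3*s^3+s*(-29)+17+8*s^4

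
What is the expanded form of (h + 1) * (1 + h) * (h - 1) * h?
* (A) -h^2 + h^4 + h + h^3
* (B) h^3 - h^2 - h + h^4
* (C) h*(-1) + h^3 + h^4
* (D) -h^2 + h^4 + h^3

Expanding (h + 1) * (1 + h) * (h - 1) * h:
= h^3 - h^2 - h + h^4
B) h^3 - h^2 - h + h^4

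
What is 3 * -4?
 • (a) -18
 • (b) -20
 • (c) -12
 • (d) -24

3 * -4 = -12
c) -12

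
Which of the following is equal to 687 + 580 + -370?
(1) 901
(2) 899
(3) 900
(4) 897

First: 687 + 580 = 1267
Then: 1267 + -370 = 897
4) 897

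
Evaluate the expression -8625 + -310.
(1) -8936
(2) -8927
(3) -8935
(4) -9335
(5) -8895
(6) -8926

-8625 + -310 = -8935
3) -8935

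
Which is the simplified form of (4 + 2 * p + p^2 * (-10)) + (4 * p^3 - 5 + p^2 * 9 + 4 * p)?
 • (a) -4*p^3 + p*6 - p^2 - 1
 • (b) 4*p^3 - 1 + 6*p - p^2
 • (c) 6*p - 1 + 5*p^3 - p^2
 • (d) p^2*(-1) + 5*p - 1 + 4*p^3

Adding the polynomials and combining like terms:
(4 + 2*p + p^2*(-10)) + (4*p^3 - 5 + p^2*9 + 4*p)
= 4*p^3 - 1 + 6*p - p^2
b) 4*p^3 - 1 + 6*p - p^2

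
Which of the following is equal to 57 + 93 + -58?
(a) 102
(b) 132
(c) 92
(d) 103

First: 57 + 93 = 150
Then: 150 + -58 = 92
c) 92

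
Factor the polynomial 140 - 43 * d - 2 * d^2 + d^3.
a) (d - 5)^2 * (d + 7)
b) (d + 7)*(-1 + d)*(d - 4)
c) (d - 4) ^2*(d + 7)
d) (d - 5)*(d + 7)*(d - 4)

We need to factor 140 - 43 * d - 2 * d^2 + d^3.
The factored form is (d - 5)*(d + 7)*(d - 4).
d) (d - 5)*(d + 7)*(d - 4)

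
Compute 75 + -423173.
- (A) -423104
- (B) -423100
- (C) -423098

75 + -423173 = -423098
C) -423098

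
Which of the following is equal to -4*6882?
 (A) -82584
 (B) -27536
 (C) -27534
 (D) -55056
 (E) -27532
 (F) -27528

-4 * 6882 = -27528
F) -27528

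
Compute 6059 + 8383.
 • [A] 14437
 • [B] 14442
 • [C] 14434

6059 + 8383 = 14442
B) 14442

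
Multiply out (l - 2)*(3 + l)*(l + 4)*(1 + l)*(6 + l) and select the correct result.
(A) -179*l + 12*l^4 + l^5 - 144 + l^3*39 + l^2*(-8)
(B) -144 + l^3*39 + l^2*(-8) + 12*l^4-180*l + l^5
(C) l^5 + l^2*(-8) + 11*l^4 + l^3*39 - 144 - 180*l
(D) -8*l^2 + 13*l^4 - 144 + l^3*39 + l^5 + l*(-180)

Expanding (l - 2)*(3 + l)*(l + 4)*(1 + l)*(6 + l):
= -144 + l^3*39 + l^2*(-8) + 12*l^4-180*l + l^5
B) -144 + l^3*39 + l^2*(-8) + 12*l^4-180*l + l^5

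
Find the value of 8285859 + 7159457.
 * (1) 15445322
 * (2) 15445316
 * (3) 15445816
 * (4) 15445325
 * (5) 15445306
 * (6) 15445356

8285859 + 7159457 = 15445316
2) 15445316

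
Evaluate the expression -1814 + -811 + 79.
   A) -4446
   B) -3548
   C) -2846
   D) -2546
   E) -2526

First: -1814 + -811 = -2625
Then: -2625 + 79 = -2546
D) -2546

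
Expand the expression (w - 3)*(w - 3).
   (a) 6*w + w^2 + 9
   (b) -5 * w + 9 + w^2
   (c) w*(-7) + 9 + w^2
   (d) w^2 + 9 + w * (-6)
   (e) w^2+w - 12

Expanding (w - 3)*(w - 3):
= w^2 + 9 + w * (-6)
d) w^2 + 9 + w * (-6)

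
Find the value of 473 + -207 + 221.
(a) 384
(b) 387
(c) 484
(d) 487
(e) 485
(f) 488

First: 473 + -207 = 266
Then: 266 + 221 = 487
d) 487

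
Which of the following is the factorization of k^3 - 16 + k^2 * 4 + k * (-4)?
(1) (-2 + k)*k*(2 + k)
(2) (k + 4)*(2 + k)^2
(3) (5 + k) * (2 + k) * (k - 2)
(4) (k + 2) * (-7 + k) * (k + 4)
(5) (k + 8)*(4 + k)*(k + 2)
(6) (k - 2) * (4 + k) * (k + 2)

We need to factor k^3 - 16 + k^2 * 4 + k * (-4).
The factored form is (k - 2) * (4 + k) * (k + 2).
6) (k - 2) * (4 + k) * (k + 2)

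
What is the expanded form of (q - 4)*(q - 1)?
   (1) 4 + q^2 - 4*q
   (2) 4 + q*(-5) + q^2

Expanding (q - 4)*(q - 1):
= 4 + q*(-5) + q^2
2) 4 + q*(-5) + q^2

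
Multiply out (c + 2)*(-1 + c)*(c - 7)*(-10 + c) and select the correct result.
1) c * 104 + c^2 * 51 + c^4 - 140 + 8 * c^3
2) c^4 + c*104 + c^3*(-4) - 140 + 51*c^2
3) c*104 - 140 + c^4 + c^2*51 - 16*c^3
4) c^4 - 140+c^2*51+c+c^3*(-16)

Expanding (c + 2)*(-1 + c)*(c - 7)*(-10 + c):
= c*104 - 140 + c^4 + c^2*51 - 16*c^3
3) c*104 - 140 + c^4 + c^2*51 - 16*c^3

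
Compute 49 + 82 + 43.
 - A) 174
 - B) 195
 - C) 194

First: 49 + 82 = 131
Then: 131 + 43 = 174
A) 174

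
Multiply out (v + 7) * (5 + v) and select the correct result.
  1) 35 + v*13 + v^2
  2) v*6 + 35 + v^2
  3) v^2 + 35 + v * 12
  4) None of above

Expanding (v + 7) * (5 + v):
= v^2 + 35 + v * 12
3) v^2 + 35 + v * 12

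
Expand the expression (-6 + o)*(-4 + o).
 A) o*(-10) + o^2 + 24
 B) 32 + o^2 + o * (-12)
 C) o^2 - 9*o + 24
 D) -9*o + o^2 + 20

Expanding (-6 + o)*(-4 + o):
= o*(-10) + o^2 + 24
A) o*(-10) + o^2 + 24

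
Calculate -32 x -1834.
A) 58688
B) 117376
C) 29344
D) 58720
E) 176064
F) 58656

-32 * -1834 = 58688
A) 58688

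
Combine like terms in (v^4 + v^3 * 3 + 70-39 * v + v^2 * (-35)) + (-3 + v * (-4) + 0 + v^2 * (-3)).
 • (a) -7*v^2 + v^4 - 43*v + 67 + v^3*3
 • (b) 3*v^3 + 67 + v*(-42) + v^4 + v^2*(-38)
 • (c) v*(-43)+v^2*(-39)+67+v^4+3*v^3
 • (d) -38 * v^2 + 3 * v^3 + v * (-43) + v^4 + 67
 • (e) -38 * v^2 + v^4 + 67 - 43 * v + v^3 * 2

Adding the polynomials and combining like terms:
(v^4 + v^3*3 + 70 - 39*v + v^2*(-35)) + (-3 + v*(-4) + 0 + v^2*(-3))
= -38 * v^2 + 3 * v^3 + v * (-43) + v^4 + 67
d) -38 * v^2 + 3 * v^3 + v * (-43) + v^4 + 67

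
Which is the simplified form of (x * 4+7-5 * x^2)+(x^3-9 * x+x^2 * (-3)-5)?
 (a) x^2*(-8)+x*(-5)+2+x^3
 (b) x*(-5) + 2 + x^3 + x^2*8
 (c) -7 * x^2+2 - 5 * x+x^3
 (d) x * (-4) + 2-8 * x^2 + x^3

Adding the polynomials and combining like terms:
(x*4 + 7 - 5*x^2) + (x^3 - 9*x + x^2*(-3) - 5)
= x^2*(-8)+x*(-5)+2+x^3
a) x^2*(-8)+x*(-5)+2+x^3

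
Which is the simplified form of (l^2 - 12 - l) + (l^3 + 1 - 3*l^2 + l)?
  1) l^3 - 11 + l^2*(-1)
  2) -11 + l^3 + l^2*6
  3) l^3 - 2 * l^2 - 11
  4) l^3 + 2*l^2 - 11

Adding the polynomials and combining like terms:
(l^2 - 12 - l) + (l^3 + 1 - 3*l^2 + l)
= l^3 - 2 * l^2 - 11
3) l^3 - 2 * l^2 - 11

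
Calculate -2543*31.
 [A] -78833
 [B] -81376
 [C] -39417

-2543 * 31 = -78833
A) -78833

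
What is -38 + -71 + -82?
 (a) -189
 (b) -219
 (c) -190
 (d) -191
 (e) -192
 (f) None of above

First: -38 + -71 = -109
Then: -109 + -82 = -191
d) -191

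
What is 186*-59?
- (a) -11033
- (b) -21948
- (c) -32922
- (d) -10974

186 * -59 = -10974
d) -10974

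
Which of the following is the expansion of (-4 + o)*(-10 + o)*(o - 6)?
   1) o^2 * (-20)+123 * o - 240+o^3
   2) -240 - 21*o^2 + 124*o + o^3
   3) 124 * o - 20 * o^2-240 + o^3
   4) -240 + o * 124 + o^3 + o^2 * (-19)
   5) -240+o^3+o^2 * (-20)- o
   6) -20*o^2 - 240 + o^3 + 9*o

Expanding (-4 + o)*(-10 + o)*(o - 6):
= 124 * o - 20 * o^2-240 + o^3
3) 124 * o - 20 * o^2-240 + o^3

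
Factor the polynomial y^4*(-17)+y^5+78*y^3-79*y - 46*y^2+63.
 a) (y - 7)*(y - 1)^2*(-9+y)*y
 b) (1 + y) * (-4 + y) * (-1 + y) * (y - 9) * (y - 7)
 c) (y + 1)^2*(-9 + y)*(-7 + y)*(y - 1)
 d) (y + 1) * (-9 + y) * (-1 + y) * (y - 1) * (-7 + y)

We need to factor y^4*(-17)+y^5+78*y^3-79*y - 46*y^2+63.
The factored form is (y + 1) * (-9 + y) * (-1 + y) * (y - 1) * (-7 + y).
d) (y + 1) * (-9 + y) * (-1 + y) * (y - 1) * (-7 + y)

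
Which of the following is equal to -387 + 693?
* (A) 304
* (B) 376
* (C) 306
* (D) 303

-387 + 693 = 306
C) 306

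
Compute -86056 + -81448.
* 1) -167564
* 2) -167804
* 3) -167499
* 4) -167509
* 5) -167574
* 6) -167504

-86056 + -81448 = -167504
6) -167504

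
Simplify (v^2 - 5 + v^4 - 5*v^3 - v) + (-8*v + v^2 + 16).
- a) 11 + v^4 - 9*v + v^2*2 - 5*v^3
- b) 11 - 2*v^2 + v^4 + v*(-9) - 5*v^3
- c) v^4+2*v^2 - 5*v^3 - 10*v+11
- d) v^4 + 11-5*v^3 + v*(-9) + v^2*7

Adding the polynomials and combining like terms:
(v^2 - 5 + v^4 - 5*v^3 - v) + (-8*v + v^2 + 16)
= 11 + v^4 - 9*v + v^2*2 - 5*v^3
a) 11 + v^4 - 9*v + v^2*2 - 5*v^3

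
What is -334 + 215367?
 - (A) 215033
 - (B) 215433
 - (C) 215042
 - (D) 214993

-334 + 215367 = 215033
A) 215033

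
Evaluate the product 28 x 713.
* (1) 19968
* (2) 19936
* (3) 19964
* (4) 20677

28 * 713 = 19964
3) 19964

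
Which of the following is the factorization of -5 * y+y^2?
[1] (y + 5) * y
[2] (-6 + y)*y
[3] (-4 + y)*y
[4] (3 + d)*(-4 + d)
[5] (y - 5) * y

We need to factor -5 * y+y^2.
The factored form is (y - 5) * y.
5) (y - 5) * y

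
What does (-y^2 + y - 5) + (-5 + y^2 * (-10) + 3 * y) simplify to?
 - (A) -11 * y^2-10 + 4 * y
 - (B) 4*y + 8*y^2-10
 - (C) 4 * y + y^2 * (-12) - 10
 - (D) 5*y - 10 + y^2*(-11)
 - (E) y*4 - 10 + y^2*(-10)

Adding the polynomials and combining like terms:
(-y^2 + y - 5) + (-5 + y^2*(-10) + 3*y)
= -11 * y^2-10 + 4 * y
A) -11 * y^2-10 + 4 * y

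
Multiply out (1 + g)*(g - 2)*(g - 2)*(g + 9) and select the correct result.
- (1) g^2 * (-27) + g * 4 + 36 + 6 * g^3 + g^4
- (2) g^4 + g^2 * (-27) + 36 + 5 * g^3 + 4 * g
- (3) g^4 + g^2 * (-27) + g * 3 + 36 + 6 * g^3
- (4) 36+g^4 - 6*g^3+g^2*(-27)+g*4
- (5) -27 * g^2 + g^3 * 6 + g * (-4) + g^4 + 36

Expanding (1 + g)*(g - 2)*(g - 2)*(g + 9):
= g^2 * (-27) + g * 4 + 36 + 6 * g^3 + g^4
1) g^2 * (-27) + g * 4 + 36 + 6 * g^3 + g^4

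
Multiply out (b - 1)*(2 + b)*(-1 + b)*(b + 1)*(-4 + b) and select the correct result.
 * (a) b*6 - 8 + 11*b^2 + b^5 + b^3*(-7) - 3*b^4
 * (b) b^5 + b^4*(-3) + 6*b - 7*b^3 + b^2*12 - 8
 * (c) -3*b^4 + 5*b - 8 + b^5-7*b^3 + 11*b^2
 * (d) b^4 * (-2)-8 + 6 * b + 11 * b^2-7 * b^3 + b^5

Expanding (b - 1)*(2 + b)*(-1 + b)*(b + 1)*(-4 + b):
= b*6 - 8 + 11*b^2 + b^5 + b^3*(-7) - 3*b^4
a) b*6 - 8 + 11*b^2 + b^5 + b^3*(-7) - 3*b^4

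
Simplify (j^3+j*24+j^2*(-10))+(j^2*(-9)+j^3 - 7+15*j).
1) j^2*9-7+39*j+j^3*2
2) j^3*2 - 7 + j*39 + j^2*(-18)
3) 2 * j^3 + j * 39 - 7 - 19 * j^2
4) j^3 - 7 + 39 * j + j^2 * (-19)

Adding the polynomials and combining like terms:
(j^3 + j*24 + j^2*(-10)) + (j^2*(-9) + j^3 - 7 + 15*j)
= 2 * j^3 + j * 39 - 7 - 19 * j^2
3) 2 * j^3 + j * 39 - 7 - 19 * j^2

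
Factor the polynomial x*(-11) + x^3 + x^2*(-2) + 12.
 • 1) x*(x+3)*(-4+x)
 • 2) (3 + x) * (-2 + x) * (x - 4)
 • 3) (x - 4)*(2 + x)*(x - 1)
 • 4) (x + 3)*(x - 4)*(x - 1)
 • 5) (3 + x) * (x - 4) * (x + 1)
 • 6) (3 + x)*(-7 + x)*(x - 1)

We need to factor x*(-11) + x^3 + x^2*(-2) + 12.
The factored form is (x + 3)*(x - 4)*(x - 1).
4) (x + 3)*(x - 4)*(x - 1)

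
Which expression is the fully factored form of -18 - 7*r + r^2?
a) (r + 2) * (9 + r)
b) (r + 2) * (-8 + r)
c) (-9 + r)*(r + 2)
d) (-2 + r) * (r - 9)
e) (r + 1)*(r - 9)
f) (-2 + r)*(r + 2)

We need to factor -18 - 7*r + r^2.
The factored form is (-9 + r)*(r + 2).
c) (-9 + r)*(r + 2)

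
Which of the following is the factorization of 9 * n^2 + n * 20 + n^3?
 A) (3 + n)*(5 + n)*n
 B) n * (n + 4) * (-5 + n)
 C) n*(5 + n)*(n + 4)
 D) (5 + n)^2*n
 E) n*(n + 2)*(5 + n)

We need to factor 9 * n^2 + n * 20 + n^3.
The factored form is n*(5 + n)*(n + 4).
C) n*(5 + n)*(n + 4)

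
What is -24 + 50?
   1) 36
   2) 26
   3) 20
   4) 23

-24 + 50 = 26
2) 26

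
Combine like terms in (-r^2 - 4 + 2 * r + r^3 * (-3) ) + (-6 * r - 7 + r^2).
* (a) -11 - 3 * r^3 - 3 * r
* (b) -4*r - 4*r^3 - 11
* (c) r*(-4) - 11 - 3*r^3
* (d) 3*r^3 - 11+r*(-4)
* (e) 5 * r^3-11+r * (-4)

Adding the polynomials and combining like terms:
(-r^2 - 4 + 2*r + r^3*(-3)) + (-6*r - 7 + r^2)
= r*(-4) - 11 - 3*r^3
c) r*(-4) - 11 - 3*r^3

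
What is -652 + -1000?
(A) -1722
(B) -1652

-652 + -1000 = -1652
B) -1652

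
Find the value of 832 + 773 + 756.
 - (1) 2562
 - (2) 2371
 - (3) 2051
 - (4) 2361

First: 832 + 773 = 1605
Then: 1605 + 756 = 2361
4) 2361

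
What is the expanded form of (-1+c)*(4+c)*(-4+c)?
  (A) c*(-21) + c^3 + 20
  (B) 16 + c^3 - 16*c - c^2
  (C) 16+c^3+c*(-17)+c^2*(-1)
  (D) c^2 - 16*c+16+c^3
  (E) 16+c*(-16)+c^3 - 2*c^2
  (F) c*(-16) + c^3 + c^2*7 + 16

Expanding (-1+c)*(4+c)*(-4+c):
= 16 + c^3 - 16*c - c^2
B) 16 + c^3 - 16*c - c^2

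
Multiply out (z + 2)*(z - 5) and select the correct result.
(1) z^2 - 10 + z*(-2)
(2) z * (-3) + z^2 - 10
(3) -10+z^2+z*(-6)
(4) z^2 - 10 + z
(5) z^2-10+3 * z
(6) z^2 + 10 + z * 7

Expanding (z + 2)*(z - 5):
= z * (-3) + z^2 - 10
2) z * (-3) + z^2 - 10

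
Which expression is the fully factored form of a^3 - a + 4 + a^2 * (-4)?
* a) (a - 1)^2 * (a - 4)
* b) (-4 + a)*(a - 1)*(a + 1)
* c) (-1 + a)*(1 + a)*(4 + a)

We need to factor a^3 - a + 4 + a^2 * (-4).
The factored form is (-4 + a)*(a - 1)*(a + 1).
b) (-4 + a)*(a - 1)*(a + 1)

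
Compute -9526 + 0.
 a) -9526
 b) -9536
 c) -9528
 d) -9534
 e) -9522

-9526 + 0 = -9526
a) -9526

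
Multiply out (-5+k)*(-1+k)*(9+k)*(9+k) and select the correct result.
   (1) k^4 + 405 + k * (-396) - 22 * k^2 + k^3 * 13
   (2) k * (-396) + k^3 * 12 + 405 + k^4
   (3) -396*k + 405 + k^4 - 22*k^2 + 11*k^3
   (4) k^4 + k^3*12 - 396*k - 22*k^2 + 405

Expanding (-5+k)*(-1+k)*(9+k)*(9+k):
= k^4 + k^3*12 - 396*k - 22*k^2 + 405
4) k^4 + k^3*12 - 396*k - 22*k^2 + 405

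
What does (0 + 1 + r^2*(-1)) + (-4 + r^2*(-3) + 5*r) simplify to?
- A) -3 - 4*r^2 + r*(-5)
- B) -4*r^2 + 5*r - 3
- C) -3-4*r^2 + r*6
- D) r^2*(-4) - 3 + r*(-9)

Adding the polynomials and combining like terms:
(0 + 1 + r^2*(-1)) + (-4 + r^2*(-3) + 5*r)
= -4*r^2 + 5*r - 3
B) -4*r^2 + 5*r - 3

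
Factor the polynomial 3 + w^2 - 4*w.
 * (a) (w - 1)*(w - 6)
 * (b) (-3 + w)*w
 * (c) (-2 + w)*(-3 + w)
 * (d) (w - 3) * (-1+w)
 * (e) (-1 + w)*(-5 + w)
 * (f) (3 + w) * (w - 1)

We need to factor 3 + w^2 - 4*w.
The factored form is (w - 3) * (-1+w).
d) (w - 3) * (-1+w)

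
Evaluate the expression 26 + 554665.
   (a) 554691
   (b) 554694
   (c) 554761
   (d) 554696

26 + 554665 = 554691
a) 554691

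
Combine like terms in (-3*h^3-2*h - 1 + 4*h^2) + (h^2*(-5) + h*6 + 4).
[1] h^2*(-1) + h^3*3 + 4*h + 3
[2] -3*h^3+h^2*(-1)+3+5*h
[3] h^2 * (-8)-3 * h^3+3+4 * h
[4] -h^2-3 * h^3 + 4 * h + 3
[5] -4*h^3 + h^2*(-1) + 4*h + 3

Adding the polynomials and combining like terms:
(-3*h^3 - 2*h - 1 + 4*h^2) + (h^2*(-5) + h*6 + 4)
= -h^2-3 * h^3 + 4 * h + 3
4) -h^2-3 * h^3 + 4 * h + 3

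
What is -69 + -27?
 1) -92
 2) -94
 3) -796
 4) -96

-69 + -27 = -96
4) -96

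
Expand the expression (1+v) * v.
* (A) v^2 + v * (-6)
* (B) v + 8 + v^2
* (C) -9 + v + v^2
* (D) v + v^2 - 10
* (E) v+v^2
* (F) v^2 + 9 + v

Expanding (1+v) * v:
= v+v^2
E) v+v^2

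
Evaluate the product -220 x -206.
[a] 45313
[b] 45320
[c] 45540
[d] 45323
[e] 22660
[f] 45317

-220 * -206 = 45320
b) 45320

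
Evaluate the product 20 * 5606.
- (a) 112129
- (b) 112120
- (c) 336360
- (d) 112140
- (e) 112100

20 * 5606 = 112120
b) 112120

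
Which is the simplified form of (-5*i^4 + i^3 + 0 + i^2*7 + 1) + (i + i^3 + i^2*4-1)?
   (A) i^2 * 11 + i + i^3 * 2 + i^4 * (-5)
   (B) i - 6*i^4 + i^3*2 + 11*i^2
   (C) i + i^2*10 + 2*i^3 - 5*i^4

Adding the polynomials and combining like terms:
(-5*i^4 + i^3 + 0 + i^2*7 + 1) + (i + i^3 + i^2*4 - 1)
= i^2 * 11 + i + i^3 * 2 + i^4 * (-5)
A) i^2 * 11 + i + i^3 * 2 + i^4 * (-5)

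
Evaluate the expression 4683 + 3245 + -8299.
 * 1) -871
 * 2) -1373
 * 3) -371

First: 4683 + 3245 = 7928
Then: 7928 + -8299 = -371
3) -371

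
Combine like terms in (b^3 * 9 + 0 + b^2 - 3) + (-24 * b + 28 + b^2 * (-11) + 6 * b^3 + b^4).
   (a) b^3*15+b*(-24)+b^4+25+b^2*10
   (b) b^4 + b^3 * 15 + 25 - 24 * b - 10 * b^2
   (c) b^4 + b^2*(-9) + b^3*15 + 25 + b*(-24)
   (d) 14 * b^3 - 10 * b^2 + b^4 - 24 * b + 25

Adding the polynomials and combining like terms:
(b^3*9 + 0 + b^2 - 3) + (-24*b + 28 + b^2*(-11) + 6*b^3 + b^4)
= b^4 + b^3 * 15 + 25 - 24 * b - 10 * b^2
b) b^4 + b^3 * 15 + 25 - 24 * b - 10 * b^2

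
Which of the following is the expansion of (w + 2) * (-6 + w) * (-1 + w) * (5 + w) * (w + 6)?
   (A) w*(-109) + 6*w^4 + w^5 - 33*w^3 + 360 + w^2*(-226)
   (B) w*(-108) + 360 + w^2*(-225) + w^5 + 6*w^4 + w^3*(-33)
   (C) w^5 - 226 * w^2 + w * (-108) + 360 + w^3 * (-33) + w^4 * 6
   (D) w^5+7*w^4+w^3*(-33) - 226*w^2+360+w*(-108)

Expanding (w + 2) * (-6 + w) * (-1 + w) * (5 + w) * (w + 6):
= w^5 - 226 * w^2 + w * (-108) + 360 + w^3 * (-33) + w^4 * 6
C) w^5 - 226 * w^2 + w * (-108) + 360 + w^3 * (-33) + w^4 * 6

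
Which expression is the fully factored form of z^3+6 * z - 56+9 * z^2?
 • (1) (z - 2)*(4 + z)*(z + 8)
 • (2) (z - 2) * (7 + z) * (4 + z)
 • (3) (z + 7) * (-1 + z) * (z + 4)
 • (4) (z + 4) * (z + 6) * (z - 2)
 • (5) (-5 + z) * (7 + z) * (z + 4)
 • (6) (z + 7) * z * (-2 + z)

We need to factor z^3+6 * z - 56+9 * z^2.
The factored form is (z - 2) * (7 + z) * (4 + z).
2) (z - 2) * (7 + z) * (4 + z)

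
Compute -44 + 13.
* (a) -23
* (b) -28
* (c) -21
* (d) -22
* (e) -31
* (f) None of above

-44 + 13 = -31
e) -31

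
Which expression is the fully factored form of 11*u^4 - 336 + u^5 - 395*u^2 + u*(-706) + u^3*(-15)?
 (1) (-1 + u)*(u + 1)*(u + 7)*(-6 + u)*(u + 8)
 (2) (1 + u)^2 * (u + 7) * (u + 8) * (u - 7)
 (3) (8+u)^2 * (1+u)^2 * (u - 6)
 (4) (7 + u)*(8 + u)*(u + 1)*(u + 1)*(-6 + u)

We need to factor 11*u^4 - 336 + u^5 - 395*u^2 + u*(-706) + u^3*(-15).
The factored form is (7 + u)*(8 + u)*(u + 1)*(u + 1)*(-6 + u).
4) (7 + u)*(8 + u)*(u + 1)*(u + 1)*(-6 + u)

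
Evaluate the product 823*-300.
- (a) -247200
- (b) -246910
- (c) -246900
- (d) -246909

823 * -300 = -246900
c) -246900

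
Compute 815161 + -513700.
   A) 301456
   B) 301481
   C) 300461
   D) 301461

815161 + -513700 = 301461
D) 301461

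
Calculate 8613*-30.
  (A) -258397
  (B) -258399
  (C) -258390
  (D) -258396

8613 * -30 = -258390
C) -258390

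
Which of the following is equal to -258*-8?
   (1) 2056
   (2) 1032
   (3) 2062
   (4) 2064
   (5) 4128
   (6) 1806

-258 * -8 = 2064
4) 2064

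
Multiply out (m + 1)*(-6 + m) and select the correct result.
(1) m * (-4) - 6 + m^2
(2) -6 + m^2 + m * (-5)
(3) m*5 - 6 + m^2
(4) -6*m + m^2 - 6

Expanding (m + 1)*(-6 + m):
= -6 + m^2 + m * (-5)
2) -6 + m^2 + m * (-5)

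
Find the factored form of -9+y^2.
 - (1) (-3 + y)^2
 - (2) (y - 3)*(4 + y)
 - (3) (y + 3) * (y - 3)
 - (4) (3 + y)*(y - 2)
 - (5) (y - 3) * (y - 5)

We need to factor -9+y^2.
The factored form is (y + 3) * (y - 3).
3) (y + 3) * (y - 3)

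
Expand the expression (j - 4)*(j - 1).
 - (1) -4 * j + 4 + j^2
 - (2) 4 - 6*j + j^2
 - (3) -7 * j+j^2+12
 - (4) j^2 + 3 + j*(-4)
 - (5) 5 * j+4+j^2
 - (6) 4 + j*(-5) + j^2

Expanding (j - 4)*(j - 1):
= 4 + j*(-5) + j^2
6) 4 + j*(-5) + j^2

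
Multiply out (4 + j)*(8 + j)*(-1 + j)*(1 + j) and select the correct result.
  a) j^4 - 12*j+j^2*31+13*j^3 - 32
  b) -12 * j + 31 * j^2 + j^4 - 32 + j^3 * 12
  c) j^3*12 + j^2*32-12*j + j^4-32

Expanding (4 + j)*(8 + j)*(-1 + j)*(1 + j):
= -12 * j + 31 * j^2 + j^4 - 32 + j^3 * 12
b) -12 * j + 31 * j^2 + j^4 - 32 + j^3 * 12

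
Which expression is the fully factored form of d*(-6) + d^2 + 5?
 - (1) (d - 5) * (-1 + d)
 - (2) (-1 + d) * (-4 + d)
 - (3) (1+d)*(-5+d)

We need to factor d*(-6) + d^2 + 5.
The factored form is (d - 5) * (-1 + d).
1) (d - 5) * (-1 + d)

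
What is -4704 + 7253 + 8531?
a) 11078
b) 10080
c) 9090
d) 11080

First: -4704 + 7253 = 2549
Then: 2549 + 8531 = 11080
d) 11080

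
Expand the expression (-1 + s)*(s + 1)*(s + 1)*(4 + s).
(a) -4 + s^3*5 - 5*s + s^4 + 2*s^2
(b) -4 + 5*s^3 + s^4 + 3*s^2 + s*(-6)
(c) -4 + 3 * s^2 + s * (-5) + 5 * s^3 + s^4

Expanding (-1 + s)*(s + 1)*(s + 1)*(4 + s):
= -4 + 3 * s^2 + s * (-5) + 5 * s^3 + s^4
c) -4 + 3 * s^2 + s * (-5) + 5 * s^3 + s^4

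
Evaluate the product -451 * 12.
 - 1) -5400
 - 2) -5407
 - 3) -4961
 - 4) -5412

-451 * 12 = -5412
4) -5412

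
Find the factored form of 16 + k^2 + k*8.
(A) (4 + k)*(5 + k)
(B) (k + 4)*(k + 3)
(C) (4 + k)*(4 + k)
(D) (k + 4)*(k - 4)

We need to factor 16 + k^2 + k*8.
The factored form is (4 + k)*(4 + k).
C) (4 + k)*(4 + k)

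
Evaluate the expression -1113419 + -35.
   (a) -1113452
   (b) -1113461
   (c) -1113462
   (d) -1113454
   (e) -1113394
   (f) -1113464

-1113419 + -35 = -1113454
d) -1113454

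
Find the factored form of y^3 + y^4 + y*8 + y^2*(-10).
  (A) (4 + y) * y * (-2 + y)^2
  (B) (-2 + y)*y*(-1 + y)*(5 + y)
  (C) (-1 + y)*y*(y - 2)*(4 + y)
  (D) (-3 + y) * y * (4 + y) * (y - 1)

We need to factor y^3 + y^4 + y*8 + y^2*(-10).
The factored form is (-1 + y)*y*(y - 2)*(4 + y).
C) (-1 + y)*y*(y - 2)*(4 + y)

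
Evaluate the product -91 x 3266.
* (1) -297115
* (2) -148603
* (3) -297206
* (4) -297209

-91 * 3266 = -297206
3) -297206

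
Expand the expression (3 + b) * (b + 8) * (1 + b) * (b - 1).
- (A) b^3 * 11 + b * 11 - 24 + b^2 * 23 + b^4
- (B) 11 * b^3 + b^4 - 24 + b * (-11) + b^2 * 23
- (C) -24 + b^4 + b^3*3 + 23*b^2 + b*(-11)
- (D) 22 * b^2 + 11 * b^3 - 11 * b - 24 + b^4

Expanding (3 + b) * (b + 8) * (1 + b) * (b - 1):
= 11 * b^3 + b^4 - 24 + b * (-11) + b^2 * 23
B) 11 * b^3 + b^4 - 24 + b * (-11) + b^2 * 23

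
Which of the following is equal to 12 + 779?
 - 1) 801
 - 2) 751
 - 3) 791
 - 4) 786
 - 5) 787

12 + 779 = 791
3) 791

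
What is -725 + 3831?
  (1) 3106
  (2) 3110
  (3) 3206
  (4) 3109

-725 + 3831 = 3106
1) 3106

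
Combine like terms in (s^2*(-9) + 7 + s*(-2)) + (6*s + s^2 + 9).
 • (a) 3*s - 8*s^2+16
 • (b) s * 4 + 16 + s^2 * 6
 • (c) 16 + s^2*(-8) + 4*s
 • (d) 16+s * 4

Adding the polynomials and combining like terms:
(s^2*(-9) + 7 + s*(-2)) + (6*s + s^2 + 9)
= 16 + s^2*(-8) + 4*s
c) 16 + s^2*(-8) + 4*s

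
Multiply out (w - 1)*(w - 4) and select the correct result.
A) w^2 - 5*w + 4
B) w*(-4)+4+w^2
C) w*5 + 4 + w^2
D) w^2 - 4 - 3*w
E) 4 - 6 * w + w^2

Expanding (w - 1)*(w - 4):
= w^2 - 5*w + 4
A) w^2 - 5*w + 4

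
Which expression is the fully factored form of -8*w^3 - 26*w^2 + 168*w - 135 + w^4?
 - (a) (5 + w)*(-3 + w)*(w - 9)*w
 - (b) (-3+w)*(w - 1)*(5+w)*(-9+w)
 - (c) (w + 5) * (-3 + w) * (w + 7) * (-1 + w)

We need to factor -8*w^3 - 26*w^2 + 168*w - 135 + w^4.
The factored form is (-3+w)*(w - 1)*(5+w)*(-9+w).
b) (-3+w)*(w - 1)*(5+w)*(-9+w)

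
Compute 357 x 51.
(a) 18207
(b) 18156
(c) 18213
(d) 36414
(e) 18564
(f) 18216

357 * 51 = 18207
a) 18207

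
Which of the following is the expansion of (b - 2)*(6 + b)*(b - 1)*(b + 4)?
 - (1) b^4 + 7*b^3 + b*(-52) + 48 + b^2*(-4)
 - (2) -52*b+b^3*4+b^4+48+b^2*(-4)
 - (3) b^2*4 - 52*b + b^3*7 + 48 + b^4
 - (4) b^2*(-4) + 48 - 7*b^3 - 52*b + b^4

Expanding (b - 2)*(6 + b)*(b - 1)*(b + 4):
= b^4 + 7*b^3 + b*(-52) + 48 + b^2*(-4)
1) b^4 + 7*b^3 + b*(-52) + 48 + b^2*(-4)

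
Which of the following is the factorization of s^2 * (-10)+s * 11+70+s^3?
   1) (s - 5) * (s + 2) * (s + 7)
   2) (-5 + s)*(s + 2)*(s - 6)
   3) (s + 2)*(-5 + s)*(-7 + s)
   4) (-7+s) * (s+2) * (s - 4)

We need to factor s^2 * (-10)+s * 11+70+s^3.
The factored form is (s + 2)*(-5 + s)*(-7 + s).
3) (s + 2)*(-5 + s)*(-7 + s)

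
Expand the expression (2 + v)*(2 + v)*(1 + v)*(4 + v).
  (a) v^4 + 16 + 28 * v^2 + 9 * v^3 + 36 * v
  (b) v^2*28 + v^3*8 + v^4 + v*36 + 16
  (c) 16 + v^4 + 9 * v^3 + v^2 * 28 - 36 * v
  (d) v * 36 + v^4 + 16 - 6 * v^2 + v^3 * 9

Expanding (2 + v)*(2 + v)*(1 + v)*(4 + v):
= v^4 + 16 + 28 * v^2 + 9 * v^3 + 36 * v
a) v^4 + 16 + 28 * v^2 + 9 * v^3 + 36 * v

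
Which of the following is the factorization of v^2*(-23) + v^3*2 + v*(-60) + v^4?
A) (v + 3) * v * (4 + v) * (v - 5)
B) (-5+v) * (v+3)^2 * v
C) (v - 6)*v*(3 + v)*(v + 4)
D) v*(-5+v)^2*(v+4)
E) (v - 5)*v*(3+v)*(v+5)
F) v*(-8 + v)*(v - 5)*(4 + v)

We need to factor v^2*(-23) + v^3*2 + v*(-60) + v^4.
The factored form is (v + 3) * v * (4 + v) * (v - 5).
A) (v + 3) * v * (4 + v) * (v - 5)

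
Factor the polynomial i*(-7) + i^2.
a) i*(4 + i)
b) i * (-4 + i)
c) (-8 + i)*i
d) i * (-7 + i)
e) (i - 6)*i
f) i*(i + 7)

We need to factor i*(-7) + i^2.
The factored form is i * (-7 + i).
d) i * (-7 + i)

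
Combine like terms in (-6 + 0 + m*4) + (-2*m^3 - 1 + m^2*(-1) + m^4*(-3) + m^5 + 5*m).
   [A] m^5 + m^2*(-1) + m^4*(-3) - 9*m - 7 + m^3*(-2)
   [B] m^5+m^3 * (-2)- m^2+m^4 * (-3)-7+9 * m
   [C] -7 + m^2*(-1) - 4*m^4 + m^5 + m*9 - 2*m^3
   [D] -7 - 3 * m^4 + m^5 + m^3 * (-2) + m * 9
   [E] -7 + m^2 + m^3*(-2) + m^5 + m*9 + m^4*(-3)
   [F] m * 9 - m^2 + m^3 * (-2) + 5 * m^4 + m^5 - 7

Adding the polynomials and combining like terms:
(-6 + 0 + m*4) + (-2*m^3 - 1 + m^2*(-1) + m^4*(-3) + m^5 + 5*m)
= m^5+m^3 * (-2)- m^2+m^4 * (-3)-7+9 * m
B) m^5+m^3 * (-2)- m^2+m^4 * (-3)-7+9 * m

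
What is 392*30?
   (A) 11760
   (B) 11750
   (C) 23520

392 * 30 = 11760
A) 11760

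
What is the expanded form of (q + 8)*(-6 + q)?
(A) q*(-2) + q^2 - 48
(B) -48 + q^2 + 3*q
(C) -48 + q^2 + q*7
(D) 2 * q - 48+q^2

Expanding (q + 8)*(-6 + q):
= 2 * q - 48+q^2
D) 2 * q - 48+q^2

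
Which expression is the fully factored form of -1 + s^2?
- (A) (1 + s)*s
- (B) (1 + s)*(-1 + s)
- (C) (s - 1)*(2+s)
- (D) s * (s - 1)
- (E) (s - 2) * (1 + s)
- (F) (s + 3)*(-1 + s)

We need to factor -1 + s^2.
The factored form is (1 + s)*(-1 + s).
B) (1 + s)*(-1 + s)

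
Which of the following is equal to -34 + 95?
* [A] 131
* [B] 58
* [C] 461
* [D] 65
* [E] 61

-34 + 95 = 61
E) 61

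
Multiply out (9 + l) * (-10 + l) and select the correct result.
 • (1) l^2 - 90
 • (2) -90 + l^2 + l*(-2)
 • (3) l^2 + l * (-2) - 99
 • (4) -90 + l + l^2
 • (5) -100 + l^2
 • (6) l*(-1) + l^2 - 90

Expanding (9 + l) * (-10 + l):
= l*(-1) + l^2 - 90
6) l*(-1) + l^2 - 90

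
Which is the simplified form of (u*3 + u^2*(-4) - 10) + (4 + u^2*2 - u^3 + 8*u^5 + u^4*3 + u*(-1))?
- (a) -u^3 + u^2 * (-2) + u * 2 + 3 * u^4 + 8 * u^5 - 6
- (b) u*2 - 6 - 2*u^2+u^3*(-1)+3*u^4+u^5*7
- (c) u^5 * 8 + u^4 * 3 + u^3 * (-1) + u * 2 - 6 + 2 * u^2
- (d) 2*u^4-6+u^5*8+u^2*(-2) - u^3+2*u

Adding the polynomials and combining like terms:
(u*3 + u^2*(-4) - 10) + (4 + u^2*2 - u^3 + 8*u^5 + u^4*3 + u*(-1))
= -u^3 + u^2 * (-2) + u * 2 + 3 * u^4 + 8 * u^5 - 6
a) -u^3 + u^2 * (-2) + u * 2 + 3 * u^4 + 8 * u^5 - 6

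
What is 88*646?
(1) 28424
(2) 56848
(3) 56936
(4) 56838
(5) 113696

88 * 646 = 56848
2) 56848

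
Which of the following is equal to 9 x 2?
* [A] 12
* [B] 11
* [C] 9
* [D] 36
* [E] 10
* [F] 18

9 * 2 = 18
F) 18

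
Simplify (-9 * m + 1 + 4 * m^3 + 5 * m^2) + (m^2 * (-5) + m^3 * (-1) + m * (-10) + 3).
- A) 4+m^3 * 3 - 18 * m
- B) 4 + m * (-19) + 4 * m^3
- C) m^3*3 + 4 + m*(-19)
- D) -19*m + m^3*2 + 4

Adding the polynomials and combining like terms:
(-9*m + 1 + 4*m^3 + 5*m^2) + (m^2*(-5) + m^3*(-1) + m*(-10) + 3)
= m^3*3 + 4 + m*(-19)
C) m^3*3 + 4 + m*(-19)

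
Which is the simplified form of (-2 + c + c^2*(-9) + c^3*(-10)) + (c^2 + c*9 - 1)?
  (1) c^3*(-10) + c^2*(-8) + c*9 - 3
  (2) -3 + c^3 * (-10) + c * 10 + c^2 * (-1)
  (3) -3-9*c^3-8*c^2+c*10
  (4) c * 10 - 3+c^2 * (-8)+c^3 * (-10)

Adding the polynomials and combining like terms:
(-2 + c + c^2*(-9) + c^3*(-10)) + (c^2 + c*9 - 1)
= c * 10 - 3+c^2 * (-8)+c^3 * (-10)
4) c * 10 - 3+c^2 * (-8)+c^3 * (-10)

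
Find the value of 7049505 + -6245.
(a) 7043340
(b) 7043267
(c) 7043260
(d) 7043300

7049505 + -6245 = 7043260
c) 7043260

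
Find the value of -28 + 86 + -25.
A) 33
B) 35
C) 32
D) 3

First: -28 + 86 = 58
Then: 58 + -25 = 33
A) 33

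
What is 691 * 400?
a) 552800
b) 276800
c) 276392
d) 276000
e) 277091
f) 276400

691 * 400 = 276400
f) 276400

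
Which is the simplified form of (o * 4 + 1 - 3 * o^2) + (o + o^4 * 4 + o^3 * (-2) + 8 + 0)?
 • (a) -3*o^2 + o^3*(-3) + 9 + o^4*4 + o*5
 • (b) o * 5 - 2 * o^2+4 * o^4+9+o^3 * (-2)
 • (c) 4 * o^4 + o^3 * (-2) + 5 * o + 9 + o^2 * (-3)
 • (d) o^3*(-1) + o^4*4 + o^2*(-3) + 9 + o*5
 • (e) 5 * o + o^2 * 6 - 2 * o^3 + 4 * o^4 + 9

Adding the polynomials and combining like terms:
(o*4 + 1 - 3*o^2) + (o + o^4*4 + o^3*(-2) + 8 + 0)
= 4 * o^4 + o^3 * (-2) + 5 * o + 9 + o^2 * (-3)
c) 4 * o^4 + o^3 * (-2) + 5 * o + 9 + o^2 * (-3)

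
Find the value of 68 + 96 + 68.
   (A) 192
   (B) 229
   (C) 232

First: 68 + 96 = 164
Then: 164 + 68 = 232
C) 232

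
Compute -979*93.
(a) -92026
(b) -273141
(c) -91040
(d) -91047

-979 * 93 = -91047
d) -91047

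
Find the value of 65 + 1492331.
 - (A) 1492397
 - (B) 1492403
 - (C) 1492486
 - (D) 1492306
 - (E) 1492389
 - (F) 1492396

65 + 1492331 = 1492396
F) 1492396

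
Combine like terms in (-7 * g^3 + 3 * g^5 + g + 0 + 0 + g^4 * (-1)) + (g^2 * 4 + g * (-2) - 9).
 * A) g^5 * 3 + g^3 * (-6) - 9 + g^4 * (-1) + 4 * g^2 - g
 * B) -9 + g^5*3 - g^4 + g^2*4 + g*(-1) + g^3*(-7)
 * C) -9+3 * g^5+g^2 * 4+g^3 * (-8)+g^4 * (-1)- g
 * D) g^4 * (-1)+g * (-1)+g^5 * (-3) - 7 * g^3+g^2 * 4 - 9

Adding the polynomials and combining like terms:
(-7*g^3 + 3*g^5 + g + 0 + 0 + g^4*(-1)) + (g^2*4 + g*(-2) - 9)
= -9 + g^5*3 - g^4 + g^2*4 + g*(-1) + g^3*(-7)
B) -9 + g^5*3 - g^4 + g^2*4 + g*(-1) + g^3*(-7)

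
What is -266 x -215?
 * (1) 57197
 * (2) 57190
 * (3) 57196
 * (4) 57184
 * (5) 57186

-266 * -215 = 57190
2) 57190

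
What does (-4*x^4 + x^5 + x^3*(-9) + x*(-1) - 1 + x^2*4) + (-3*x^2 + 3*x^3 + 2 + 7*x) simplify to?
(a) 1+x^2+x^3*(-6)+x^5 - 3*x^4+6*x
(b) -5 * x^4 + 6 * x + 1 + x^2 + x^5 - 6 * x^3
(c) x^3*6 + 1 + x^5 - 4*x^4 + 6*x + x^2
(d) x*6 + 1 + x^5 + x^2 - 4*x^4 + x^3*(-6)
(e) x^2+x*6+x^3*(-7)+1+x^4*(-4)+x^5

Adding the polynomials and combining like terms:
(-4*x^4 + x^5 + x^3*(-9) + x*(-1) - 1 + x^2*4) + (-3*x^2 + 3*x^3 + 2 + 7*x)
= x*6 + 1 + x^5 + x^2 - 4*x^4 + x^3*(-6)
d) x*6 + 1 + x^5 + x^2 - 4*x^4 + x^3*(-6)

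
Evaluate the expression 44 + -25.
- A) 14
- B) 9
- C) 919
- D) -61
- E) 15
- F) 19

44 + -25 = 19
F) 19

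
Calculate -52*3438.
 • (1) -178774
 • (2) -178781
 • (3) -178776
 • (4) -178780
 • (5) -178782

-52 * 3438 = -178776
3) -178776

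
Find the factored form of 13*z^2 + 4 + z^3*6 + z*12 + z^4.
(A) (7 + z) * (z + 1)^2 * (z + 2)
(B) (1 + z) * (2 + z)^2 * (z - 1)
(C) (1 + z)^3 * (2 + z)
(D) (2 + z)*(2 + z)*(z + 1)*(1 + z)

We need to factor 13*z^2 + 4 + z^3*6 + z*12 + z^4.
The factored form is (2 + z)*(2 + z)*(z + 1)*(1 + z).
D) (2 + z)*(2 + z)*(z + 1)*(1 + z)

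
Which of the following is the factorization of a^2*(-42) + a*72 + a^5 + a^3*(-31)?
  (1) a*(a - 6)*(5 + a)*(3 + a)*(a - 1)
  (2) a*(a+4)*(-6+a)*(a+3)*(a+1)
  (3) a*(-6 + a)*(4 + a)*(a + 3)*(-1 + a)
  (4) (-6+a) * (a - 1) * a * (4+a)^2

We need to factor a^2*(-42) + a*72 + a^5 + a^3*(-31).
The factored form is a*(-6 + a)*(4 + a)*(a + 3)*(-1 + a).
3) a*(-6 + a)*(4 + a)*(a + 3)*(-1 + a)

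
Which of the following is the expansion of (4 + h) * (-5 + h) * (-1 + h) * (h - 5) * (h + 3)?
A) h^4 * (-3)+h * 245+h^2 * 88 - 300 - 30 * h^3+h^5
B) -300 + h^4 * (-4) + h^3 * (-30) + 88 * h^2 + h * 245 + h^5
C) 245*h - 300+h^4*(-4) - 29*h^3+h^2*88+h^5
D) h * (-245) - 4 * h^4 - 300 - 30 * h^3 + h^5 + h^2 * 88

Expanding (4 + h) * (-5 + h) * (-1 + h) * (h - 5) * (h + 3):
= -300 + h^4 * (-4) + h^3 * (-30) + 88 * h^2 + h * 245 + h^5
B) -300 + h^4 * (-4) + h^3 * (-30) + 88 * h^2 + h * 245 + h^5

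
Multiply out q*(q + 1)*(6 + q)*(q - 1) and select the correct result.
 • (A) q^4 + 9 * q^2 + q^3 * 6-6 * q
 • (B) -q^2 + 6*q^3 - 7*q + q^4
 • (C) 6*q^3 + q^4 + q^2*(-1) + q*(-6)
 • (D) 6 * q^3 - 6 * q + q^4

Expanding q*(q + 1)*(6 + q)*(q - 1):
= 6*q^3 + q^4 + q^2*(-1) + q*(-6)
C) 6*q^3 + q^4 + q^2*(-1) + q*(-6)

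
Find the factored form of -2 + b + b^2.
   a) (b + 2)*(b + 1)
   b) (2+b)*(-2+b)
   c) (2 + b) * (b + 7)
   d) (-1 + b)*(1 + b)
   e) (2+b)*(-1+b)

We need to factor -2 + b + b^2.
The factored form is (2+b)*(-1+b).
e) (2+b)*(-1+b)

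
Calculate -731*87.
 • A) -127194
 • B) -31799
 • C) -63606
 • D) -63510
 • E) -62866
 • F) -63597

-731 * 87 = -63597
F) -63597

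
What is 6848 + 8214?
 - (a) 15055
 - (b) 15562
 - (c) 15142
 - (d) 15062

6848 + 8214 = 15062
d) 15062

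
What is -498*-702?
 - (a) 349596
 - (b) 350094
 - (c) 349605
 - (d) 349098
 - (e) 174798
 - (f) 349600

-498 * -702 = 349596
a) 349596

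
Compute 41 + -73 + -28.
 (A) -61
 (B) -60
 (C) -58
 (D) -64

First: 41 + -73 = -32
Then: -32 + -28 = -60
B) -60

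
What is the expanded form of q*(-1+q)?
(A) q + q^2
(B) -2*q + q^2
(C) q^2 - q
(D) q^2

Expanding q*(-1+q):
= q^2 - q
C) q^2 - q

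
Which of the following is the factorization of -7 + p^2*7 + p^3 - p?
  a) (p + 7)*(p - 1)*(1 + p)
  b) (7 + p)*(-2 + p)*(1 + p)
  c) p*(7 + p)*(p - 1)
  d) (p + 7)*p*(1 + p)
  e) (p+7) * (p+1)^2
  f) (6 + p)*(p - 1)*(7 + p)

We need to factor -7 + p^2*7 + p^3 - p.
The factored form is (p + 7)*(p - 1)*(1 + p).
a) (p + 7)*(p - 1)*(1 + p)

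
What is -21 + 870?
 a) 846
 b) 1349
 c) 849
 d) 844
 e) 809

-21 + 870 = 849
c) 849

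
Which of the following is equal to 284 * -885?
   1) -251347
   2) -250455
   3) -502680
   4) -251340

284 * -885 = -251340
4) -251340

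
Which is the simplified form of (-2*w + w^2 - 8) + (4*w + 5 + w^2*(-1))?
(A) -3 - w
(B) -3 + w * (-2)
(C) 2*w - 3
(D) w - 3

Adding the polynomials and combining like terms:
(-2*w + w^2 - 8) + (4*w + 5 + w^2*(-1))
= 2*w - 3
C) 2*w - 3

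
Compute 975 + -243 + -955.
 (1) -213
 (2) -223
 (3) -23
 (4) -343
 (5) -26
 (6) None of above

First: 975 + -243 = 732
Then: 732 + -955 = -223
2) -223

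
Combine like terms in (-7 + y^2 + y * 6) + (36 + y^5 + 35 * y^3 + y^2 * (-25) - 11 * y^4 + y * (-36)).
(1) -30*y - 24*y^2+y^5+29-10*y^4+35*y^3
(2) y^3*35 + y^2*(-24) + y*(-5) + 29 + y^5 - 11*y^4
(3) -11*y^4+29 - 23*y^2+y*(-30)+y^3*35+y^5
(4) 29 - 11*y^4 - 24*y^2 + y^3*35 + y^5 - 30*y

Adding the polynomials and combining like terms:
(-7 + y^2 + y*6) + (36 + y^5 + 35*y^3 + y^2*(-25) - 11*y^4 + y*(-36))
= 29 - 11*y^4 - 24*y^2 + y^3*35 + y^5 - 30*y
4) 29 - 11*y^4 - 24*y^2 + y^3*35 + y^5 - 30*y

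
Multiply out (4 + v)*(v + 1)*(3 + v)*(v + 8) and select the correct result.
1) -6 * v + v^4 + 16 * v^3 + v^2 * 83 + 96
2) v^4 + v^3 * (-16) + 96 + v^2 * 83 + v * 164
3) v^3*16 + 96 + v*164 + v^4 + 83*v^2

Expanding (4 + v)*(v + 1)*(3 + v)*(v + 8):
= v^3*16 + 96 + v*164 + v^4 + 83*v^2
3) v^3*16 + 96 + v*164 + v^4 + 83*v^2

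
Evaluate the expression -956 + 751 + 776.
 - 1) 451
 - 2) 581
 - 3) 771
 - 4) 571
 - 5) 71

First: -956 + 751 = -205
Then: -205 + 776 = 571
4) 571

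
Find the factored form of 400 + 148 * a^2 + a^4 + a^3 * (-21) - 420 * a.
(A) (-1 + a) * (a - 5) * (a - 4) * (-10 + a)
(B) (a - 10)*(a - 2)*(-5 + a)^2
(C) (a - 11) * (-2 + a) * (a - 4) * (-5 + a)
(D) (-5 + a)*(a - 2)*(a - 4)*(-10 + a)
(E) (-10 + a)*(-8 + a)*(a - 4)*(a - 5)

We need to factor 400 + 148 * a^2 + a^4 + a^3 * (-21) - 420 * a.
The factored form is (-5 + a)*(a - 2)*(a - 4)*(-10 + a).
D) (-5 + a)*(a - 2)*(a - 4)*(-10 + a)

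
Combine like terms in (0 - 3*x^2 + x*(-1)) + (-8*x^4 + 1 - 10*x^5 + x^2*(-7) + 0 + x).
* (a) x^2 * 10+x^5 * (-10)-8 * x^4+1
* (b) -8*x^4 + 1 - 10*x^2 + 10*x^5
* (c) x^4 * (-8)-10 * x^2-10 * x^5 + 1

Adding the polynomials and combining like terms:
(0 - 3*x^2 + x*(-1)) + (-8*x^4 + 1 - 10*x^5 + x^2*(-7) + 0 + x)
= x^4 * (-8)-10 * x^2-10 * x^5 + 1
c) x^4 * (-8)-10 * x^2-10 * x^5 + 1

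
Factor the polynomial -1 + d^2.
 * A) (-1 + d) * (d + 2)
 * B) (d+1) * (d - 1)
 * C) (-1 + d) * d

We need to factor -1 + d^2.
The factored form is (d+1) * (d - 1).
B) (d+1) * (d - 1)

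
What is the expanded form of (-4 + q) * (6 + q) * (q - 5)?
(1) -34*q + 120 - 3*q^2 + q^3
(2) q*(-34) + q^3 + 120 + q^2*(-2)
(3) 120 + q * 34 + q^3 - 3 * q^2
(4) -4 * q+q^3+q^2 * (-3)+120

Expanding (-4 + q) * (6 + q) * (q - 5):
= -34*q + 120 - 3*q^2 + q^3
1) -34*q + 120 - 3*q^2 + q^3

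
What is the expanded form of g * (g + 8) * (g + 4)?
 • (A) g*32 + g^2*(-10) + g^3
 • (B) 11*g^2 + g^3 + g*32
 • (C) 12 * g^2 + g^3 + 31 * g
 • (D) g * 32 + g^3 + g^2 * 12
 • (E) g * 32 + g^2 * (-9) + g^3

Expanding g * (g + 8) * (g + 4):
= g * 32 + g^3 + g^2 * 12
D) g * 32 + g^3 + g^2 * 12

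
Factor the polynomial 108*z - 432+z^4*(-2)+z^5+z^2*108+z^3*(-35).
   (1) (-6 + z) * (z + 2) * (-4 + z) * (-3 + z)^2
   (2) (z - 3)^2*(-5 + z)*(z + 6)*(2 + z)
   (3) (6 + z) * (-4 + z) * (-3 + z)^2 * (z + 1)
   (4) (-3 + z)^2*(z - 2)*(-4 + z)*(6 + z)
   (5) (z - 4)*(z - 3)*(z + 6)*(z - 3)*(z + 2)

We need to factor 108*z - 432+z^4*(-2)+z^5+z^2*108+z^3*(-35).
The factored form is (z - 4)*(z - 3)*(z + 6)*(z - 3)*(z + 2).
5) (z - 4)*(z - 3)*(z + 6)*(z - 3)*(z + 2)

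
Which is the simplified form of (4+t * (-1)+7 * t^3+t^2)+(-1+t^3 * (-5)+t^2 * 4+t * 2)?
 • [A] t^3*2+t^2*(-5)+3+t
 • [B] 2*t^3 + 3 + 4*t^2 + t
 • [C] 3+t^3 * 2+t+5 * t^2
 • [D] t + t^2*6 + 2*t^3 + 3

Adding the polynomials and combining like terms:
(4 + t*(-1) + 7*t^3 + t^2) + (-1 + t^3*(-5) + t^2*4 + t*2)
= 3+t^3 * 2+t+5 * t^2
C) 3+t^3 * 2+t+5 * t^2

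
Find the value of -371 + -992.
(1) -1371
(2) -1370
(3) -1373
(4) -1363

-371 + -992 = -1363
4) -1363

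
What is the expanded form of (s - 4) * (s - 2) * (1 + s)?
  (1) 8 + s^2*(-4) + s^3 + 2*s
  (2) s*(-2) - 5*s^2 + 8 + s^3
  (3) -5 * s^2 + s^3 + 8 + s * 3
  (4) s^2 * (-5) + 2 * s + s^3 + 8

Expanding (s - 4) * (s - 2) * (1 + s):
= s^2 * (-5) + 2 * s + s^3 + 8
4) s^2 * (-5) + 2 * s + s^3 + 8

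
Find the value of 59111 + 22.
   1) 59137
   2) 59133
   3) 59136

59111 + 22 = 59133
2) 59133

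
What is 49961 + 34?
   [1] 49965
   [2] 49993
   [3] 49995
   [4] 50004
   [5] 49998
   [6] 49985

49961 + 34 = 49995
3) 49995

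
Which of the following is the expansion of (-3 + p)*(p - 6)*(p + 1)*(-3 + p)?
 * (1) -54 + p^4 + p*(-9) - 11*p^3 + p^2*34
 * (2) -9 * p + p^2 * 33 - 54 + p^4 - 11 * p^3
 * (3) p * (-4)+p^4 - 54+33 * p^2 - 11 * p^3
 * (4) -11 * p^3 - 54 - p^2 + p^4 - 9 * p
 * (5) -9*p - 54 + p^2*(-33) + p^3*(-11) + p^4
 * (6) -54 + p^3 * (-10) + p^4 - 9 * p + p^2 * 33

Expanding (-3 + p)*(p - 6)*(p + 1)*(-3 + p):
= -9 * p + p^2 * 33 - 54 + p^4 - 11 * p^3
2) -9 * p + p^2 * 33 - 54 + p^4 - 11 * p^3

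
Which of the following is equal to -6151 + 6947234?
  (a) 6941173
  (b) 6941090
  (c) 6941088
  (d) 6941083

-6151 + 6947234 = 6941083
d) 6941083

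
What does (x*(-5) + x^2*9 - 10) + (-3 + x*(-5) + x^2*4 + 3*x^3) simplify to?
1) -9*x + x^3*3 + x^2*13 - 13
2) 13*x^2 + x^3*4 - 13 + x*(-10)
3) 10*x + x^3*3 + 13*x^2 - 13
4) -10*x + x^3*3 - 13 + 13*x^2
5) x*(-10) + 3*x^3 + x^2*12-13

Adding the polynomials and combining like terms:
(x*(-5) + x^2*9 - 10) + (-3 + x*(-5) + x^2*4 + 3*x^3)
= -10*x + x^3*3 - 13 + 13*x^2
4) -10*x + x^3*3 - 13 + 13*x^2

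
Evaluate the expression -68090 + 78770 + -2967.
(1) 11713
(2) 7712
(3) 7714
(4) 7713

First: -68090 + 78770 = 10680
Then: 10680 + -2967 = 7713
4) 7713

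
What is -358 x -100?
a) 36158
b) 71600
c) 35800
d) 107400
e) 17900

-358 * -100 = 35800
c) 35800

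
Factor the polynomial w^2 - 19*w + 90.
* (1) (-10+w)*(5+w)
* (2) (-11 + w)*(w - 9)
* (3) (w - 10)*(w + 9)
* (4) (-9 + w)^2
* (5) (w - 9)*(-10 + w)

We need to factor w^2 - 19*w + 90.
The factored form is (w - 9)*(-10 + w).
5) (w - 9)*(-10 + w)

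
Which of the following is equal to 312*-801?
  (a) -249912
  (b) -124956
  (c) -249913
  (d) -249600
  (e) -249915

312 * -801 = -249912
a) -249912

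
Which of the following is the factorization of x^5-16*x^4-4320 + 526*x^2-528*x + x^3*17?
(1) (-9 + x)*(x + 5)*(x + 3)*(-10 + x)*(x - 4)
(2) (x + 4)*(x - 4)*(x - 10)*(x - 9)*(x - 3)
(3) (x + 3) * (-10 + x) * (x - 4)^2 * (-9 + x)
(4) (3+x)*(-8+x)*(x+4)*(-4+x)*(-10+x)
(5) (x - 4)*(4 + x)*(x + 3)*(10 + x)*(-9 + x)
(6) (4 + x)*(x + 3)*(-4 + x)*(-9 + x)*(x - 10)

We need to factor x^5-16*x^4-4320 + 526*x^2-528*x + x^3*17.
The factored form is (4 + x)*(x + 3)*(-4 + x)*(-9 + x)*(x - 10).
6) (4 + x)*(x + 3)*(-4 + x)*(-9 + x)*(x - 10)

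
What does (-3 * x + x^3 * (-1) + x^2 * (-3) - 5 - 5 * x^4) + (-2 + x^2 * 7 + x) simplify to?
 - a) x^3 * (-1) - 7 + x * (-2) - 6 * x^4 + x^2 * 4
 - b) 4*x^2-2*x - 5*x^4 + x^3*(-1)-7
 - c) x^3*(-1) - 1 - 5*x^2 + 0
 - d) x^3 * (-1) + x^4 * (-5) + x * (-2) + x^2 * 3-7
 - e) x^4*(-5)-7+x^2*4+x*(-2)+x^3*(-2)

Adding the polynomials and combining like terms:
(-3*x + x^3*(-1) + x^2*(-3) - 5 - 5*x^4) + (-2 + x^2*7 + x)
= 4*x^2-2*x - 5*x^4 + x^3*(-1)-7
b) 4*x^2-2*x - 5*x^4 + x^3*(-1)-7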